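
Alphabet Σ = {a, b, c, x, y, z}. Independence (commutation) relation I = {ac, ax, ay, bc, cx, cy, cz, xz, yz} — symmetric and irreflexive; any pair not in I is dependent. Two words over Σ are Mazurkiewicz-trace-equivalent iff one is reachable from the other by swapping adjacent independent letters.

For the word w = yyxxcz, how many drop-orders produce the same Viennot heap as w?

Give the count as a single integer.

piece 0:y — minimal
piece 1:y rests on {0:y}
piece 2:x rests on {1:y}
piece 3:x rests on {2:x}
piece 4:c — minimal
piece 5:z — minimal
minimal pieces: {0:y, 4:c, 5:z}
ways to finish when only these pieces remain (= sum over removing one remaining piece with nothing left below it):
  1 left: {3}→1  {4}→1  {5}→1
  2 left: {2,3}→1  {3,4}→2  {3,5}→2  {4,5}→2
  3 left: {1,2,3}→1  {2,3,4}→3  {2,3,5}→3  {3,4,5}→6
  4 left: {0,1,2,3}→1  {1,2,3,4}→4  {1,2,3,5}→4  {2,3,4,5}→12
  placing 0:y first → 20 extensions
  placing 4:c first → 5 extensions
  placing 5:z first → 5 extensions
total linear extensions = 30

30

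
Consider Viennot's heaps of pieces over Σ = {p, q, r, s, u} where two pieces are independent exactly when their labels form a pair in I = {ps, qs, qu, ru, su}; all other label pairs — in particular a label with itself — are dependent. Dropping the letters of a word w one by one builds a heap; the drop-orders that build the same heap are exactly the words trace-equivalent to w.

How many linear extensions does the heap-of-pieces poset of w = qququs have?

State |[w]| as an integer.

60

#0=q has no predecessor
#1=q depends on [0:q]
#2=u has no predecessor
#3=q depends on [1:q]
#4=u depends on [2:u]
#5=s has no predecessor
sources: [0:q, 2:u, 5:s]
N(rest) = Σ N(rest − s) over sources s of rest; N(one piece) = 1:
  size 1 → [3]=1  [4]=1  [5]=1
  size 2 → [1,3]=1  [2,4]=1  [3,4]=2  [3,5]=2  [4,5]=2
  size 3 → [0,1,3]=1  [1,3,4]=3  [1,3,5]=3  [2,3,4]=3  [2,4,5]=3  [3,4,5]=6
  size 4 → [0,1,3,4]=4  [0,1,3,5]=4  [1,2,3,4]=6  [1,3,4,5]=12  [2,3,4,5]=12
  first=0(q) contributes 30
  first=2(u) contributes 20
  first=5(s) contributes 10
|[w]| = 60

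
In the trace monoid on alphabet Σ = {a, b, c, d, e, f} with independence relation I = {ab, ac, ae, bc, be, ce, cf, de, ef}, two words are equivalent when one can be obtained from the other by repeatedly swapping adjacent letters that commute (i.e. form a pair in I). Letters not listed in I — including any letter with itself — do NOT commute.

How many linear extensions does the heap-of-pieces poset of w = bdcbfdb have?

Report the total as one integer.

0(b) covers ∅
1(d) covers 0:b
2(c) covers 1:d
3(b) covers 1:d
4(f) covers 3:b
5(d) covers 2:c, 4:f
6(b) covers 5:d
floor of heap: 0:b
completions by unplaced set U, small U first (add the entries for U minus each lowest piece of U):
  |U|=1: {6}:1
  |U|=2: {5,6}:1
  |U|=3: {2,5,6}:1  {4,5,6}:1
  |U|=4: {2,4,5,6}:2  {3,4,5,6}:1
  |U|=5: {2,3,4,5,6}:3
  start at 0(b): 3

3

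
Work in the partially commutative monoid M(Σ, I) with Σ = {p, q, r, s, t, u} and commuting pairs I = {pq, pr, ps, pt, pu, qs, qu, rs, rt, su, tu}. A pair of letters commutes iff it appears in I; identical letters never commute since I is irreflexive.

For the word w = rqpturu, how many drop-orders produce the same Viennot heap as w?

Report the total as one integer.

49

#0=r has no predecessor
#1=q depends on [0:r]
#2=p has no predecessor
#3=t depends on [1:q]
#4=u depends on [0:r]
#5=r depends on [1:q, 4:u]
#6=u depends on [5:r]
sources: [0:r, 2:p]
N(rest) = Σ N(rest − s) over sources s of rest; N(one piece) = 1:
  size 1 → [2]=1  [3]=1  [6]=1
  size 2 → [2,3]=2  [2,6]=2  [3,6]=2  [5,6]=1
  size 3 → [2,3,6]=6  [2,5,6]=3  [3,5,6]=3  [4,5,6]=1
  size 4 → [1,3,5,6]=3  [2,3,5,6]=12  [2,4,5,6]=4  [3,4,5,6]=4
  size 5 → [1,2,3,5,6]=15  [1,3,4,5,6]=7  [2,3,4,5,6]=20
  first=0(r) contributes 42
  first=2(p) contributes 7
|[w]| = 49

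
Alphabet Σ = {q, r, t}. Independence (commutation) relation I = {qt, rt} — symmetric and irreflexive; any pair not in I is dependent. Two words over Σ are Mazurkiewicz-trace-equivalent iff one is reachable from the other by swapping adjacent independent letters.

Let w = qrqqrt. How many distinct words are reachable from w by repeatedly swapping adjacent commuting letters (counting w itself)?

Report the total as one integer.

drop 0:q onto floor
drop 1:r onto {0:q}
drop 2:q onto {1:r}
drop 3:q onto {2:q}
drop 4:r onto {3:q}
drop 5:t onto floor
ground layer = {0:q, 5:t}
drop-orders for the pieces not yet dropped (sum over which currently-grounded one goes next):
  1 to go: {4} 1  {5} 1
  2 to go: {3,4} 1  {4,5} 2
  3 to go: {2,3,4} 1  {3,4,5} 3
  4 to go: {1,2,3,4} 1  {2,3,4,5} 4
  if 0:q drops first: 5 orders
  if 5:t drops first: 1 orders
heap linearizations: 6

6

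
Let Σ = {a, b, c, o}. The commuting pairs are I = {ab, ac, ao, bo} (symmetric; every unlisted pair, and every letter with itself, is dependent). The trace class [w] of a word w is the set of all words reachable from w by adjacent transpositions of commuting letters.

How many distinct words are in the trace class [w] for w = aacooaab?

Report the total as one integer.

210

drop 0:a onto floor
drop 1:a onto {0:a}
drop 2:c onto floor
drop 3:o onto {2:c}
drop 4:o onto {3:o}
drop 5:a onto {1:a}
drop 6:a onto {5:a}
drop 7:b onto {2:c}
ground layer = {0:a, 2:c}
drop-orders for the pieces not yet dropped (sum over which currently-grounded one goes next):
  1 to go: {4} 1  {6} 1  {7} 1
  2 to go: {3,4} 1  {4,6} 2  {4,7} 2  {5,6} 1  {6,7} 2
  3 to go: {1,5,6} 1  {3,4,6} 3  {3,4,7} 3  {4,5,6} 3  {4,6,7} 6  {5,6,7} 3
  4 to go: {0,1,5,6} 1  {1,4,5,6} 4  {1,5,6,7} 4  {2,3,4,7} 3  {3,4,5,6} 6  {3,4,6,7} 12  {4,5,6,7} 12
  5 to go: {0,1,4,5,6} 5  {0,1,5,6,7} 5  {1,3,4,5,6} 10  {1,4,5,6,7} 20  {2,3,4,6,7} 15  {3,4,5,6,7} 30
  6 to go: {0,1,3,4,5,6} 15  {0,1,4,5,6,7} 30  {1,3,4,5,6,7} 60  {2,3,4,5,6,7} 45
  if 0:a drops first: 105 orders
  if 2:c drops first: 105 orders
heap linearizations: 210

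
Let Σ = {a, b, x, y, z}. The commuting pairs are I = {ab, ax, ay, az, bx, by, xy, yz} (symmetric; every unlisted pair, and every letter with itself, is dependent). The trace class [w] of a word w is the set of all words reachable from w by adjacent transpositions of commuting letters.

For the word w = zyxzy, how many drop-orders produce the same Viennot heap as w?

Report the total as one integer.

0(z) covers ∅
1(y) covers ∅
2(x) covers 0:z
3(z) covers 2:x
4(y) covers 1:y
floor of heap: 0:z, 1:y
completions by unplaced set U, small U first (add the entries for U minus each lowest piece of U):
  |U|=1: {3}:1  {4}:1
  |U|=2: {1,4}:1  {2,3}:1  {3,4}:2
  |U|=3: {0,2,3}:1  {1,3,4}:3  {2,3,4}:3
  start at 0(z): 6
  start at 1(y): 4
sum over floor = 10

10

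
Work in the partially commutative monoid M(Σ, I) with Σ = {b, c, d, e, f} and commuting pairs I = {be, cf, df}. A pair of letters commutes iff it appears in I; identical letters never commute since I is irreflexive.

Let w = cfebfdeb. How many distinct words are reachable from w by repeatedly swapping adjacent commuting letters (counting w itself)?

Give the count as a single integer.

piece 0:c — minimal
piece 1:f — minimal
piece 2:e rests on {0:c, 1:f}
piece 3:b rests on {0:c, 1:f}
piece 4:f rests on {2:e, 3:b}
piece 5:d rests on {2:e, 3:b}
piece 6:e rests on {4:f, 5:d}
piece 7:b rests on {4:f, 5:d}
minimal pieces: {0:c, 1:f}
ways to finish when only these pieces remain (= sum over removing one remaining piece with nothing left below it):
  1 left: {6}→1  {7}→1
  2 left: {6,7}→2
  3 left: {4,6,7}→2  {5,6,7}→2
  4 left: {4,5,6,7}→4
  5 left: {2,4,5,6,7}→4  {3,4,5,6,7}→4
  6 left: {2,3,4,5,6,7}→8
  placing 0:c first → 8 extensions
  placing 1:f first → 8 extensions
total linear extensions = 16

16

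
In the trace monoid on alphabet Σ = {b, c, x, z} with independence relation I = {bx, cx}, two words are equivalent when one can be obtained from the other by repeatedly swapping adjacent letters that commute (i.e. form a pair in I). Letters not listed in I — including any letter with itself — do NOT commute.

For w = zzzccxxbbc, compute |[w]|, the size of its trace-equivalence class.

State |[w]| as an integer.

21

0(z) covers ∅
1(z) covers 0:z
2(z) covers 1:z
3(c) covers 2:z
4(c) covers 3:c
5(x) covers 2:z
6(x) covers 5:x
7(b) covers 4:c
8(b) covers 7:b
9(c) covers 8:b
floor of heap: 0:z
completions by unplaced set U, small U first (add the entries for U minus each lowest piece of U):
  |U|=1: {6}:1  {9}:1
  |U|=2: {5,6}:1  {6,9}:2  {8,9}:1
  |U|=3: {5,6,9}:3  {6,8,9}:3  {7,8,9}:1
  |U|=4: {4,7,8,9}:1  {5,6,8,9}:6  {6,7,8,9}:4
  |U|=5: {3,4,7,8,9}:1  {4,6,7,8,9}:5  {5,6,7,8,9}:10
  |U|=6: {3,4,6,7,8,9}:6  {4,5,6,7,8,9}:15
  |U|=7: {3,4,5,6,7,8,9}:21
  |U|=8: {2,3,4,5,6,7,8,9}:21
  start at 0(z): 21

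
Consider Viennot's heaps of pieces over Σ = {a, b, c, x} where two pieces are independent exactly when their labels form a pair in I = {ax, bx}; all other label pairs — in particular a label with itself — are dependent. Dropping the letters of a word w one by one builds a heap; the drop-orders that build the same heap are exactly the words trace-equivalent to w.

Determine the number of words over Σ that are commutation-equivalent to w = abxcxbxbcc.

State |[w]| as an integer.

18

drop 0:a onto floor
drop 1:b onto {0:a}
drop 2:x onto floor
drop 3:c onto {1:b, 2:x}
drop 4:x onto {3:c}
drop 5:b onto {3:c}
drop 6:x onto {4:x}
drop 7:b onto {5:b}
drop 8:c onto {6:x, 7:b}
drop 9:c onto {8:c}
ground layer = {0:a, 2:x}
drop-orders for the pieces not yet dropped (sum over which currently-grounded one goes next):
  1 to go: {9} 1
  2 to go: {8,9} 1
  3 to go: {6,8,9} 1  {7,8,9} 1
  4 to go: {4,6,8,9} 1  {5,7,8,9} 1  {6,7,8,9} 2
  5 to go: {4,6,7,8,9} 3  {5,6,7,8,9} 3
  6 to go: {4,5,6,7,8,9} 6
  7 to go: {3,4,5,6,7,8,9} 6
  8 to go: {1,3,4,5,6,7,8,9} 6  {2,3,4,5,6,7,8,9} 6
  if 0:a drops first: 12 orders
  if 2:x drops first: 6 orders
heap linearizations: 18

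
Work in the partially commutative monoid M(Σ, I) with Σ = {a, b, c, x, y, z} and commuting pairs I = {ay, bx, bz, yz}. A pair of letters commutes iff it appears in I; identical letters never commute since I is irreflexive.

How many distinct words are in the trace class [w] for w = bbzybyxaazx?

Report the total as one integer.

piece 0:b — minimal
piece 1:b rests on {0:b}
piece 2:z — minimal
piece 3:y rests on {1:b}
piece 4:b rests on {3:y}
piece 5:y rests on {4:b}
piece 6:x rests on {2:z, 5:y}
piece 7:a rests on {6:x}
piece 8:a rests on {7:a}
piece 9:z rests on {8:a}
piece 10:x rests on {9:z}
minimal pieces: {0:b, 2:z}
ways to finish when only these pieces remain (= sum over removing one remaining piece with nothing left below it):
  1 left: {10}→1
  2 left: {9,10}→1
  3 left: {8,9,10}→1
  4 left: {7,8,9,10}→1
  5 left: {6,7,8,9,10}→1
  6 left: {2,6,7,8,9,10}→1  {5,6,7,8,9,10}→1
  7 left: {2,5,6,7,8,9,10}→2  {4,5,6,7,8,9,10}→1
  8 left: {2,4,5,6,7,8,9,10}→3  {3,4,5,6,7,8,9,10}→1
  9 left: {1,3,4,5,6,7,8,9,10}→1  {2,3,4,5,6,7,8,9,10}→4
  placing 0:b first → 5 extensions
  placing 2:z first → 1 extensions
total linear extensions = 6

6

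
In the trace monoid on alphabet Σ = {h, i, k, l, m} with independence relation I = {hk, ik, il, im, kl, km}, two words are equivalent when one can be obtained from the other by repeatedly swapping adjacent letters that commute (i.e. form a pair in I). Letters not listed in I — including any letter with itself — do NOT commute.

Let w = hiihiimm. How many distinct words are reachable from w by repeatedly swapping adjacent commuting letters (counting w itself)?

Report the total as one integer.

piece 0:h — minimal
piece 1:i rests on {0:h}
piece 2:i rests on {1:i}
piece 3:h rests on {2:i}
piece 4:i rests on {3:h}
piece 5:i rests on {4:i}
piece 6:m rests on {3:h}
piece 7:m rests on {6:m}
minimal pieces: {0:h}
ways to finish when only these pieces remain (= sum over removing one remaining piece with nothing left below it):
  1 left: {5}→1  {7}→1
  2 left: {4,5}→1  {5,7}→2  {6,7}→1
  3 left: {4,5,7}→3  {5,6,7}→3
  4 left: {4,5,6,7}→6
  5 left: {3,4,5,6,7}→6
  6 left: {2,3,4,5,6,7}→6
  placing 0:h first → 6 extensions

6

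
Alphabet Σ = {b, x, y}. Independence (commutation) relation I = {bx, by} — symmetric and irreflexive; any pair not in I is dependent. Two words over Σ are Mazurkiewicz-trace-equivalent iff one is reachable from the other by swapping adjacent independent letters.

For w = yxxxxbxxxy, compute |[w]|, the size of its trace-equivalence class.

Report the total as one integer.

#0=y has no predecessor
#1=x depends on [0:y]
#2=x depends on [1:x]
#3=x depends on [2:x]
#4=x depends on [3:x]
#5=b has no predecessor
#6=x depends on [4:x]
#7=x depends on [6:x]
#8=x depends on [7:x]
#9=y depends on [8:x]
sources: [0:y, 5:b]
N(rest) = Σ N(rest − s) over sources s of rest; N(one piece) = 1:
  size 1 → [5]=1  [9]=1
  size 2 → [5,9]=2  [8,9]=1
  size 3 → [5,8,9]=3  [7,8,9]=1
  size 4 → [5,7,8,9]=4  [6,7,8,9]=1
  size 5 → [4,6,7,8,9]=1  [5,6,7,8,9]=5
  size 6 → [3,4,6,7,8,9]=1  [4,5,6,7,8,9]=6
  size 7 → [2,3,4,6,7,8,9]=1  [3,4,5,6,7,8,9]=7
  size 8 → [1,2,3,4,6,7,8,9]=1  [2,3,4,5,6,7,8,9]=8
  first=0(y) contributes 9
  first=5(b) contributes 1
|[w]| = 10

10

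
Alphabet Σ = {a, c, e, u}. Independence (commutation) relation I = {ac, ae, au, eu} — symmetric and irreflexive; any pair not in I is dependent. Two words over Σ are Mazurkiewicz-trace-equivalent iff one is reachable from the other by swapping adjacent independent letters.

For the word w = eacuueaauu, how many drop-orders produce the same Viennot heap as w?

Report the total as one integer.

piece 0:e — minimal
piece 1:a — minimal
piece 2:c rests on {0:e}
piece 3:u rests on {2:c}
piece 4:u rests on {3:u}
piece 5:e rests on {2:c}
piece 6:a rests on {1:a}
piece 7:a rests on {6:a}
piece 8:u rests on {4:u}
piece 9:u rests on {8:u}
minimal pieces: {0:e, 1:a}
ways to finish when only these pieces remain (= sum over removing one remaining piece with nothing left below it):
  1 left: {5}→1  {7}→1  {9}→1
  2 left: {5,7}→2  {5,9}→2  {6,7}→1  {7,9}→2  {8,9}→1
  3 left: {1,6,7}→1  {4,8,9}→1  {5,6,7}→3  {5,7,9}→6  {5,8,9}→3  {6,7,9}→3  {7,8,9}→3
  4 left: {1,5,6,7}→4  {1,6,7,9}→4  {3,4,8,9}→1  {4,5,8,9}→4  {4,7,8,9}→4  {5,6,7,9}→12  {5,7,8,9}→12  {6,7,8,9}→6
  5 left: {1,5,6,7,9}→20  {1,6,7,8,9}→10  {3,4,5,8,9}→5  {3,4,7,8,9}→5  {4,5,7,8,9}→20  {4,6,7,8,9}→10  {5,6,7,8,9}→30
  6 left: {1,4,6,7,8,9}→20  {1,5,6,7,8,9}→60  {2,3,4,5,8,9}→5  {3,4,5,7,8,9}→30  {3,4,6,7,8,9}→15  {4,5,6,7,8,9}→60
  7 left: {0,2,3,4,5,8,9}→5  {1,3,4,6,7,8,9}→35  {1,4,5,6,7,8,9}→140  {2,3,4,5,7,8,9}→35  {3,4,5,6,7,8,9}→105
  8 left: {0,2,3,4,5,7,8,9}→40  {1,3,4,5,6,7,8,9}→280  {2,3,4,5,6,7,8,9}→140
  placing 0:e first → 420 extensions
  placing 1:a first → 180 extensions
total linear extensions = 600

600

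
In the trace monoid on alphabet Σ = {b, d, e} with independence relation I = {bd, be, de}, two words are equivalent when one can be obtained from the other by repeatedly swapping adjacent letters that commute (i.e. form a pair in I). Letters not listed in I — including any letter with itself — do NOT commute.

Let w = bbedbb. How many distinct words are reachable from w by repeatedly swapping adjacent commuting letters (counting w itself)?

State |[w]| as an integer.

30

#0=b has no predecessor
#1=b depends on [0:b]
#2=e has no predecessor
#3=d has no predecessor
#4=b depends on [1:b]
#5=b depends on [4:b]
sources: [0:b, 2:e, 3:d]
N(rest) = Σ N(rest − s) over sources s of rest; N(one piece) = 1:
  size 1 → [2]=1  [3]=1  [5]=1
  size 2 → [2,3]=2  [2,5]=2  [3,5]=2  [4,5]=1
  size 3 → [1,4,5]=1  [2,3,5]=6  [2,4,5]=3  [3,4,5]=3
  size 4 → [0,1,4,5]=1  [1,2,4,5]=4  [1,3,4,5]=4  [2,3,4,5]=12
  first=0(b) contributes 20
  first=2(e) contributes 5
  first=3(d) contributes 5
|[w]| = 30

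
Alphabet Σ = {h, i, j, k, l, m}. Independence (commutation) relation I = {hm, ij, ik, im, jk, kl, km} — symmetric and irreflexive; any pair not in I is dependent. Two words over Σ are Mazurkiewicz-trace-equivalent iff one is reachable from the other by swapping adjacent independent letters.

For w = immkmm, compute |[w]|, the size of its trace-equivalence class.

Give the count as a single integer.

30

0(i) covers ∅
1(m) covers ∅
2(m) covers 1:m
3(k) covers ∅
4(m) covers 2:m
5(m) covers 4:m
floor of heap: 0:i, 1:m, 3:k
completions by unplaced set U, small U first (add the entries for U minus each lowest piece of U):
  |U|=1: {0}:1  {3}:1  {5}:1
  |U|=2: {0,3}:2  {0,5}:2  {3,5}:2  {4,5}:1
  |U|=3: {0,3,5}:6  {0,4,5}:3  {2,4,5}:1  {3,4,5}:3
  |U|=4: {0,2,4,5}:4  {0,3,4,5}:12  {1,2,4,5}:1  {2,3,4,5}:4
  start at 0(i): 5
  start at 1(m): 20
  start at 3(k): 5
sum over floor = 30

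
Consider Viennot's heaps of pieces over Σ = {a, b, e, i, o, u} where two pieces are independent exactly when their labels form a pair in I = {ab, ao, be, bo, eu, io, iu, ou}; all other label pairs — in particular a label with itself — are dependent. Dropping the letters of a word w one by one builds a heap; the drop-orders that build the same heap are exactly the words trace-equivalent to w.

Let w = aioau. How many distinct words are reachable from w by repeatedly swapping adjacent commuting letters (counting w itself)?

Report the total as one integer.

piece 0:a — minimal
piece 1:i rests on {0:a}
piece 2:o — minimal
piece 3:a rests on {1:i}
piece 4:u rests on {3:a}
minimal pieces: {0:a, 2:o}
ways to finish when only these pieces remain (= sum over removing one remaining piece with nothing left below it):
  1 left: {2}→1  {4}→1
  2 left: {2,4}→2  {3,4}→1
  3 left: {1,3,4}→1  {2,3,4}→3
  placing 0:a first → 4 extensions
  placing 2:o first → 1 extensions
total linear extensions = 5

5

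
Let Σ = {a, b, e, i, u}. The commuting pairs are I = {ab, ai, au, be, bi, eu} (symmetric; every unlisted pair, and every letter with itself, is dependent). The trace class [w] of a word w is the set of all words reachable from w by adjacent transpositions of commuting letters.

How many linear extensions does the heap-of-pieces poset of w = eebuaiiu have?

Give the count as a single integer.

28

piece 0:e — minimal
piece 1:e rests on {0:e}
piece 2:b — minimal
piece 3:u rests on {2:b}
piece 4:a rests on {1:e}
piece 5:i rests on {1:e, 3:u}
piece 6:i rests on {5:i}
piece 7:u rests on {6:i}
minimal pieces: {0:e, 2:b}
ways to finish when only these pieces remain (= sum over removing one remaining piece with nothing left below it):
  1 left: {4}→1  {7}→1
  2 left: {4,7}→2  {6,7}→1
  3 left: {4,6,7}→3  {5,6,7}→1
  4 left: {3,5,6,7}→1  {4,5,6,7}→4
  5 left: {1,4,5,6,7}→4  {2,3,5,6,7}→1  {3,4,5,6,7}→5
  6 left: {0,1,4,5,6,7}→4  {1,3,4,5,6,7}→9  {2,3,4,5,6,7}→6
  placing 0:e first → 15 extensions
  placing 2:b first → 13 extensions
total linear extensions = 28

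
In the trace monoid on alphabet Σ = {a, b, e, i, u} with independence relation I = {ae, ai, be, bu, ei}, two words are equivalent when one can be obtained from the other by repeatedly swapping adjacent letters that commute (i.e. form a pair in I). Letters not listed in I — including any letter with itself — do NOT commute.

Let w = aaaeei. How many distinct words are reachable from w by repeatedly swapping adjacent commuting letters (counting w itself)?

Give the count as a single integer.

#0=a has no predecessor
#1=a depends on [0:a]
#2=a depends on [1:a]
#3=e has no predecessor
#4=e depends on [3:e]
#5=i has no predecessor
sources: [0:a, 3:e, 5:i]
N(rest) = Σ N(rest − s) over sources s of rest; N(one piece) = 1:
  size 1 → [2]=1  [4]=1  [5]=1
  size 2 → [1,2]=1  [2,4]=2  [2,5]=2  [3,4]=1  [4,5]=2
  size 3 → [0,1,2]=1  [1,2,4]=3  [1,2,5]=3  [2,3,4]=3  [2,4,5]=6  [3,4,5]=3
  size 4 → [0,1,2,4]=4  [0,1,2,5]=4  [1,2,3,4]=6  [1,2,4,5]=12  [2,3,4,5]=12
  first=0(a) contributes 30
  first=3(e) contributes 20
  first=5(i) contributes 10
|[w]| = 60

60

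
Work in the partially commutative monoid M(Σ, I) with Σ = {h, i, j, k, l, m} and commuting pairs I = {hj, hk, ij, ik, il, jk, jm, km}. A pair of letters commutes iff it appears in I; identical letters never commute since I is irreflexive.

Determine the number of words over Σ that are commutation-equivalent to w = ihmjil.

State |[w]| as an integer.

9

#0=i has no predecessor
#1=h depends on [0:i]
#2=m depends on [1:h]
#3=j has no predecessor
#4=i depends on [2:m]
#5=l depends on [2:m, 3:j]
sources: [0:i, 3:j]
N(rest) = Σ N(rest − s) over sources s of rest; N(one piece) = 1:
  size 1 → [4]=1  [5]=1
  size 2 → [3,5]=1  [4,5]=2
  size 3 → [2,4,5]=2  [3,4,5]=3
  size 4 → [1,2,4,5]=2  [2,3,4,5]=5
  first=0(i) contributes 7
  first=3(j) contributes 2
|[w]| = 9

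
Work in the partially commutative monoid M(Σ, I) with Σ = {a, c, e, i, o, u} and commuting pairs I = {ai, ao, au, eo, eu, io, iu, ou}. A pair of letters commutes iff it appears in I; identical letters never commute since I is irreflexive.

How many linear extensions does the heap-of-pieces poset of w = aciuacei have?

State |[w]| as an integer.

6

#0=a has no predecessor
#1=c depends on [0:a]
#2=i depends on [1:c]
#3=u depends on [1:c]
#4=a depends on [1:c]
#5=c depends on [2:i, 3:u, 4:a]
#6=e depends on [5:c]
#7=i depends on [6:e]
sources: [0:a]
N(rest) = Σ N(rest − s) over sources s of rest; N(one piece) = 1:
  size 1 → [7]=1
  size 2 → [6,7]=1
  size 3 → [5,6,7]=1
  size 4 → [2,5,6,7]=1  [3,5,6,7]=1  [4,5,6,7]=1
  size 5 → [2,3,5,6,7]=2  [2,4,5,6,7]=2  [3,4,5,6,7]=2
  size 6 → [2,3,4,5,6,7]=6
  first=0(a) contributes 6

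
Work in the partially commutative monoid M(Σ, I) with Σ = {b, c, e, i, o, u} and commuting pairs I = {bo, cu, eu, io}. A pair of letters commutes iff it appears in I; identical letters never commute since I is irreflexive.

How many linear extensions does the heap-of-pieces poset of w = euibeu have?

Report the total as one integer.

4

#0=e has no predecessor
#1=u has no predecessor
#2=i depends on [0:e, 1:u]
#3=b depends on [2:i]
#4=e depends on [3:b]
#5=u depends on [3:b]
sources: [0:e, 1:u]
N(rest) = Σ N(rest − s) over sources s of rest; N(one piece) = 1:
  size 1 → [4]=1  [5]=1
  size 2 → [4,5]=2
  size 3 → [3,4,5]=2
  size 4 → [2,3,4,5]=2
  first=0(e) contributes 2
  first=1(u) contributes 2
|[w]| = 4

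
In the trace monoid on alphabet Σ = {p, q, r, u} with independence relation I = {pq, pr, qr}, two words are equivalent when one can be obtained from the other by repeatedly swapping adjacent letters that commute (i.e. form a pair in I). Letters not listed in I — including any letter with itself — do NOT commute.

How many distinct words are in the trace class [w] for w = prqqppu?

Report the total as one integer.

drop 0:p onto floor
drop 1:r onto floor
drop 2:q onto floor
drop 3:q onto {2:q}
drop 4:p onto {0:p}
drop 5:p onto {4:p}
drop 6:u onto {1:r, 3:q, 5:p}
ground layer = {0:p, 1:r, 2:q}
drop-orders for the pieces not yet dropped (sum over which currently-grounded one goes next):
  1 to go: {6} 1
  2 to go: {1,6} 1  {3,6} 1  {5,6} 1
  3 to go: {1,3,6} 2  {1,5,6} 2  {2,3,6} 1  {3,5,6} 2  {4,5,6} 1
  4 to go: {0,4,5,6} 1  {1,2,3,6} 3  {1,3,5,6} 6  {1,4,5,6} 3  {2,3,5,6} 3  {3,4,5,6} 3
  5 to go: {0,1,4,5,6} 4  {0,3,4,5,6} 4  {1,2,3,5,6} 12  {1,3,4,5,6} 12  {2,3,4,5,6} 6
  if 0:p drops first: 30 orders
  if 1:r drops first: 10 orders
  if 2:q drops first: 20 orders
heap linearizations: 60

60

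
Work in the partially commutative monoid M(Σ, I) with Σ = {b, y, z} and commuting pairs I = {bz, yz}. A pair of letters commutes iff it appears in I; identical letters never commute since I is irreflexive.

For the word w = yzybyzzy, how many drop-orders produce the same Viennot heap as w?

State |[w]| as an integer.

56

0(y) covers ∅
1(z) covers ∅
2(y) covers 0:y
3(b) covers 2:y
4(y) covers 3:b
5(z) covers 1:z
6(z) covers 5:z
7(y) covers 4:y
floor of heap: 0:y, 1:z
completions by unplaced set U, small U first (add the entries for U minus each lowest piece of U):
  |U|=1: {6}:1  {7}:1
  |U|=2: {4,7}:1  {5,6}:1  {6,7}:2
  |U|=3: {1,5,6}:1  {3,4,7}:1  {4,6,7}:3  {5,6,7}:3
  |U|=4: {1,5,6,7}:4  {2,3,4,7}:1  {3,4,6,7}:4  {4,5,6,7}:6
  |U|=5: {0,2,3,4,7}:1  {1,4,5,6,7}:10  {2,3,4,6,7}:5  {3,4,5,6,7}:10
  |U|=6: {0,2,3,4,6,7}:6  {1,3,4,5,6,7}:20  {2,3,4,5,6,7}:15
  start at 0(y): 35
  start at 1(z): 21
sum over floor = 56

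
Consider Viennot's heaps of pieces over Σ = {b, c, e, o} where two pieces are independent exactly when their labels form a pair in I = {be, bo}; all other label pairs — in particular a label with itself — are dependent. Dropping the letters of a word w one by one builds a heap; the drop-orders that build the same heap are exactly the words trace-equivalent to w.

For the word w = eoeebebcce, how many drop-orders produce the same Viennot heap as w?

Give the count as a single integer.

piece 0:e — minimal
piece 1:o rests on {0:e}
piece 2:e rests on {1:o}
piece 3:e rests on {2:e}
piece 4:b — minimal
piece 5:e rests on {3:e}
piece 6:b rests on {4:b}
piece 7:c rests on {5:e, 6:b}
piece 8:c rests on {7:c}
piece 9:e rests on {8:c}
minimal pieces: {0:e, 4:b}
ways to finish when only these pieces remain (= sum over removing one remaining piece with nothing left below it):
  1 left: {9}→1
  2 left: {8,9}→1
  3 left: {7,8,9}→1
  4 left: {5,7,8,9}→1  {6,7,8,9}→1
  5 left: {3,5,7,8,9}→1  {4,6,7,8,9}→1  {5,6,7,8,9}→2
  6 left: {2,3,5,7,8,9}→1  {3,5,6,7,8,9}→3  {4,5,6,7,8,9}→3
  7 left: {1,2,3,5,7,8,9}→1  {2,3,5,6,7,8,9}→4  {3,4,5,6,7,8,9}→6
  8 left: {0,1,2,3,5,7,8,9}→1  {1,2,3,5,6,7,8,9}→5  {2,3,4,5,6,7,8,9}→10
  placing 0:e first → 15 extensions
  placing 4:b first → 6 extensions
total linear extensions = 21

21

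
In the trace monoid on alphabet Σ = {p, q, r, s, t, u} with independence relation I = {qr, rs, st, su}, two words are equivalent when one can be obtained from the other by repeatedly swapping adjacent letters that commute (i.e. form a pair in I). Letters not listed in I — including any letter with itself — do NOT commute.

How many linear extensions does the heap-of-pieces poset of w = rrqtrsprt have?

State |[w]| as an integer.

drop 0:r onto floor
drop 1:r onto {0:r}
drop 2:q onto floor
drop 3:t onto {1:r, 2:q}
drop 4:r onto {3:t}
drop 5:s onto {2:q}
drop 6:p onto {4:r, 5:s}
drop 7:r onto {6:p}
drop 8:t onto {7:r}
ground layer = {0:r, 2:q}
drop-orders for the pieces not yet dropped (sum over which currently-grounded one goes next):
  1 to go: {8} 1
  2 to go: {7,8} 1
  3 to go: {6,7,8} 1
  4 to go: {4,6,7,8} 1  {5,6,7,8} 1
  5 to go: {3,4,6,7,8} 1  {4,5,6,7,8} 2
  6 to go: {1,3,4,6,7,8} 1  {3,4,5,6,7,8} 3
  7 to go: {0,1,3,4,6,7,8} 1  {1,3,4,5,6,7,8} 4  {2,3,4,5,6,7,8} 3
  if 0:r drops first: 7 orders
  if 2:q drops first: 5 orders
heap linearizations: 12

12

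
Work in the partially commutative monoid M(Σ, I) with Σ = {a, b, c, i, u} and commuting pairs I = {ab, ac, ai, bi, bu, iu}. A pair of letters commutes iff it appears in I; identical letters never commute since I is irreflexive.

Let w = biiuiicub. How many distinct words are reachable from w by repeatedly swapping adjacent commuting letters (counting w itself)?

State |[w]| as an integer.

0(b) covers ∅
1(i) covers ∅
2(i) covers 1:i
3(u) covers ∅
4(i) covers 2:i
5(i) covers 4:i
6(c) covers 0:b, 3:u, 5:i
7(u) covers 6:c
8(b) covers 6:c
floor of heap: 0:b, 1:i, 3:u
completions by unplaced set U, small U first (add the entries for U minus each lowest piece of U):
  |U|=1: {7}:1  {8}:1
  |U|=2: {7,8}:2
  |U|=3: {6,7,8}:2
  |U|=4: {0,6,7,8}:2  {3,6,7,8}:2  {5,6,7,8}:2
  |U|=5: {0,3,6,7,8}:4  {0,5,6,7,8}:4  {3,5,6,7,8}:4  {4,5,6,7,8}:2
  |U|=6: {0,3,5,6,7,8}:12  {0,4,5,6,7,8}:6  {2,4,5,6,7,8}:2  {3,4,5,6,7,8}:6
  |U|=7: {0,2,4,5,6,7,8}:8  {0,3,4,5,6,7,8}:24  {1,2,4,5,6,7,8}:2  {2,3,4,5,6,7,8}:8
  start at 0(b): 10
  start at 1(i): 40
  start at 3(u): 10
sum over floor = 60

60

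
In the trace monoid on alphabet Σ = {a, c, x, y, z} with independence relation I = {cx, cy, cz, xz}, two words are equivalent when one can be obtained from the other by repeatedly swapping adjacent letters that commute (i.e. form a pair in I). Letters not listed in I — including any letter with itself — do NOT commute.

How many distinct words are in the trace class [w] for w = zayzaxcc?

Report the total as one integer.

3

piece 0:z — minimal
piece 1:a rests on {0:z}
piece 2:y rests on {1:a}
piece 3:z rests on {2:y}
piece 4:a rests on {3:z}
piece 5:x rests on {4:a}
piece 6:c rests on {4:a}
piece 7:c rests on {6:c}
minimal pieces: {0:z}
ways to finish when only these pieces remain (= sum over removing one remaining piece with nothing left below it):
  1 left: {5}→1  {7}→1
  2 left: {5,7}→2  {6,7}→1
  3 left: {5,6,7}→3
  4 left: {4,5,6,7}→3
  5 left: {3,4,5,6,7}→3
  6 left: {2,3,4,5,6,7}→3
  placing 0:z first → 3 extensions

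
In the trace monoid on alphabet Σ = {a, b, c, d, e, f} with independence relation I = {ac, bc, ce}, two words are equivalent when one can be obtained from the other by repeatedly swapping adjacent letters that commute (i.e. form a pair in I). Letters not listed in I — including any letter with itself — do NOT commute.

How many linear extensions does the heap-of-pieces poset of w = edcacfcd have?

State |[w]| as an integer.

3

drop 0:e onto floor
drop 1:d onto {0:e}
drop 2:c onto {1:d}
drop 3:a onto {1:d}
drop 4:c onto {2:c}
drop 5:f onto {3:a, 4:c}
drop 6:c onto {5:f}
drop 7:d onto {6:c}
ground layer = {0:e}
drop-orders for the pieces not yet dropped (sum over which currently-grounded one goes next):
  1 to go: {7} 1
  2 to go: {6,7} 1
  3 to go: {5,6,7} 1
  4 to go: {3,5,6,7} 1  {4,5,6,7} 1
  5 to go: {2,4,5,6,7} 1  {3,4,5,6,7} 2
  6 to go: {2,3,4,5,6,7} 3
  if 0:e drops first: 3 orders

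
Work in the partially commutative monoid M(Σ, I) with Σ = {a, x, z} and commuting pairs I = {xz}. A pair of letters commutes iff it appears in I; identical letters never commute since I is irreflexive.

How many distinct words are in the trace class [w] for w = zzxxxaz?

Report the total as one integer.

piece 0:z — minimal
piece 1:z rests on {0:z}
piece 2:x — minimal
piece 3:x rests on {2:x}
piece 4:x rests on {3:x}
piece 5:a rests on {1:z, 4:x}
piece 6:z rests on {5:a}
minimal pieces: {0:z, 2:x}
ways to finish when only these pieces remain (= sum over removing one remaining piece with nothing left below it):
  1 left: {6}→1
  2 left: {5,6}→1
  3 left: {1,5,6}→1  {4,5,6}→1
  4 left: {0,1,5,6}→1  {1,4,5,6}→2  {3,4,5,6}→1
  5 left: {0,1,4,5,6}→3  {1,3,4,5,6}→3  {2,3,4,5,6}→1
  placing 0:z first → 4 extensions
  placing 2:x first → 6 extensions
total linear extensions = 10

10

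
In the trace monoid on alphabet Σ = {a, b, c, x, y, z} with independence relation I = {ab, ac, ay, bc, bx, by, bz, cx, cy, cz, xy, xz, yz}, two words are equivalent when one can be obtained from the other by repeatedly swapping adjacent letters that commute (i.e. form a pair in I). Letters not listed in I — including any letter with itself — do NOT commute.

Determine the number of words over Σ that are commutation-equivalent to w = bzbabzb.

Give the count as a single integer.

35

drop 0:b onto floor
drop 1:z onto floor
drop 2:b onto {0:b}
drop 3:a onto {1:z}
drop 4:b onto {2:b}
drop 5:z onto {3:a}
drop 6:b onto {4:b}
ground layer = {0:b, 1:z}
drop-orders for the pieces not yet dropped (sum over which currently-grounded one goes next):
  1 to go: {5} 1  {6} 1
  2 to go: {3,5} 1  {4,6} 1  {5,6} 2
  3 to go: {1,3,5} 1  {2,4,6} 1  {3,5,6} 3  {4,5,6} 3
  4 to go: {0,2,4,6} 1  {1,3,5,6} 4  {2,4,5,6} 4  {3,4,5,6} 6
  5 to go: {0,2,4,5,6} 5  {1,3,4,5,6} 10  {2,3,4,5,6} 10
  if 0:b drops first: 20 orders
  if 1:z drops first: 15 orders
heap linearizations: 35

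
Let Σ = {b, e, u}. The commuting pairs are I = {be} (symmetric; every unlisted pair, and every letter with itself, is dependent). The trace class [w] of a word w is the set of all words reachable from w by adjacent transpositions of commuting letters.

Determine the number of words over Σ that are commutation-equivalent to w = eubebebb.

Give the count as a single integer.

piece 0:e — minimal
piece 1:u rests on {0:e}
piece 2:b rests on {1:u}
piece 3:e rests on {1:u}
piece 4:b rests on {2:b}
piece 5:e rests on {3:e}
piece 6:b rests on {4:b}
piece 7:b rests on {6:b}
minimal pieces: {0:e}
ways to finish when only these pieces remain (= sum over removing one remaining piece with nothing left below it):
  1 left: {5}→1  {7}→1
  2 left: {3,5}→1  {5,7}→2  {6,7}→1
  3 left: {3,5,7}→3  {4,6,7}→1  {5,6,7}→3
  4 left: {2,4,6,7}→1  {3,5,6,7}→6  {4,5,6,7}→4
  5 left: {2,4,5,6,7}→5  {3,4,5,6,7}→10
  6 left: {2,3,4,5,6,7}→15
  placing 0:e first → 15 extensions

15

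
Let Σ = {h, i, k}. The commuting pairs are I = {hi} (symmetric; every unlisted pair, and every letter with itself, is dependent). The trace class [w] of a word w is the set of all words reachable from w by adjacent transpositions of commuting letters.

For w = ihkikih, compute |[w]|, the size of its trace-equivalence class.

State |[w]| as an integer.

4

0(i) covers ∅
1(h) covers ∅
2(k) covers 0:i, 1:h
3(i) covers 2:k
4(k) covers 3:i
5(i) covers 4:k
6(h) covers 4:k
floor of heap: 0:i, 1:h
completions by unplaced set U, small U first (add the entries for U minus each lowest piece of U):
  |U|=1: {5}:1  {6}:1
  |U|=2: {5,6}:2
  |U|=3: {4,5,6}:2
  |U|=4: {3,4,5,6}:2
  |U|=5: {2,3,4,5,6}:2
  start at 0(i): 2
  start at 1(h): 2
sum over floor = 4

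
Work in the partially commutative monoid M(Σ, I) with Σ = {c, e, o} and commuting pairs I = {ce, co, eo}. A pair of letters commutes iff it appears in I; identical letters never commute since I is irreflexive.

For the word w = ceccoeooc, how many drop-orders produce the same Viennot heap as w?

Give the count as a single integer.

drop 0:c onto floor
drop 1:e onto floor
drop 2:c onto {0:c}
drop 3:c onto {2:c}
drop 4:o onto floor
drop 5:e onto {1:e}
drop 6:o onto {4:o}
drop 7:o onto {6:o}
drop 8:c onto {3:c}
ground layer = {0:c, 1:e, 4:o}
drop-orders for the pieces not yet dropped (sum over which currently-grounded one goes next):
  1 to go: {5} 1  {7} 1  {8} 1
  2 to go: {1,5} 1  {3,8} 1  {5,7} 2  {5,8} 2  {6,7} 1  {7,8} 2
  3 to go: {1,5,7} 3  {1,5,8} 3  {2,3,8} 1  {3,5,8} 3  {3,7,8} 3  {4,6,7} 1  {5,6,7} 3  {5,7,8} 6  {6,7,8} 3
  4 to go: {0,2,3,8} 1  {1,3,5,8} 6  {1,5,6,7} 6  {1,5,7,8} 12  {2,3,5,8} 4  {2,3,7,8} 4  {3,5,7,8} 12  {3,6,7,8} 6  {4,5,6,7} 4  {4,6,7,8} 4  {5,6,7,8} 12
  5 to go: {0,2,3,5,8} 5  {0,2,3,7,8} 5  {1,2,3,5,8} 10  {1,3,5,7,8} 30  {1,4,5,6,7} 10  {1,5,6,7,8} 30  {2,3,5,7,8} 20  {2,3,6,7,8} 10  {3,4,6,7,8} 10  {3,5,6,7,8} 30  {4,5,6,7,8} 20
  6 to go: {0,1,2,3,5,8} 15  {0,2,3,5,7,8} 30  {0,2,3,6,7,8} 15  {1,2,3,5,7,8} 60  {1,3,5,6,7,8} 90  {1,4,5,6,7,8} 60  {2,3,4,6,7,8} 20  {2,3,5,6,7,8} 60  {3,4,5,6,7,8} 60
  7 to go: {0,1,2,3,5,7,8} 105  {0,2,3,4,6,7,8} 35  {0,2,3,5,6,7,8} 105  {1,2,3,5,6,7,8} 210  {1,3,4,5,6,7,8} 210  {2,3,4,5,6,7,8} 140
  if 0:c drops first: 560 orders
  if 1:e drops first: 280 orders
  if 4:o drops first: 420 orders
heap linearizations: 1260

1260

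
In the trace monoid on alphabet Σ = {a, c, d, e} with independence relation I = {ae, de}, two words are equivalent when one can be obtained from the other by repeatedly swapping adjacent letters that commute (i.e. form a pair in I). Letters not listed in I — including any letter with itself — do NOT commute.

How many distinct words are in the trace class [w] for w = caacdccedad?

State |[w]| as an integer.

4

0(c) covers ∅
1(a) covers 0:c
2(a) covers 1:a
3(c) covers 2:a
4(d) covers 3:c
5(c) covers 4:d
6(c) covers 5:c
7(e) covers 6:c
8(d) covers 6:c
9(a) covers 8:d
10(d) covers 9:a
floor of heap: 0:c
completions by unplaced set U, small U first (add the entries for U minus each lowest piece of U):
  |U|=1: {7}:1  {10}:1
  |U|=2: {7,10}:2  {9,10}:1
  |U|=3: {7,9,10}:3  {8,9,10}:1
  |U|=4: {7,8,9,10}:4
  |U|=5: {6,7,8,9,10}:4
  |U|=6: {5,6,7,8,9,10}:4
  |U|=7: {4,5,6,7,8,9,10}:4
  |U|=8: {3,4,5,6,7,8,9,10}:4
  |U|=9: {2,3,4,5,6,7,8,9,10}:4
  start at 0(c): 4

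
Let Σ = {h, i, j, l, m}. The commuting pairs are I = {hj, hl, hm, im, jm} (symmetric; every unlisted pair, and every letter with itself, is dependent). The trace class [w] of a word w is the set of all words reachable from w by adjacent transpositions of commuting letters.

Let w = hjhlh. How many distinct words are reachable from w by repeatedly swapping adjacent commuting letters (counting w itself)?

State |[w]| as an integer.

0(h) covers ∅
1(j) covers ∅
2(h) covers 0:h
3(l) covers 1:j
4(h) covers 2:h
floor of heap: 0:h, 1:j
completions by unplaced set U, small U first (add the entries for U minus each lowest piece of U):
  |U|=1: {3}:1  {4}:1
  |U|=2: {1,3}:1  {2,4}:1  {3,4}:2
  |U|=3: {0,2,4}:1  {1,3,4}:3  {2,3,4}:3
  start at 0(h): 6
  start at 1(j): 4
sum over floor = 10

10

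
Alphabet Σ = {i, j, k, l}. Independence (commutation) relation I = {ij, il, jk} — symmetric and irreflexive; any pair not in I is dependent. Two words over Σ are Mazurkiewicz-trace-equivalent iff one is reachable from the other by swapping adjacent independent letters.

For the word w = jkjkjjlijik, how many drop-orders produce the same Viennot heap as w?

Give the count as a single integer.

drop 0:j onto floor
drop 1:k onto floor
drop 2:j onto {0:j}
drop 3:k onto {1:k}
drop 4:j onto {2:j}
drop 5:j onto {4:j}
drop 6:l onto {3:k, 5:j}
drop 7:i onto {3:k}
drop 8:j onto {6:l}
drop 9:i onto {7:i}
drop 10:k onto {6:l, 9:i}
ground layer = {0:j, 1:k}
drop-orders for the pieces not yet dropped (sum over which currently-grounded one goes next):
  1 to go: {8} 1  {10} 1
  2 to go: {8,10} 2  {9,10} 1
  3 to go: {6,8,10} 2  {7,9,10} 1  {8,9,10} 3
  4 to go: {5,6,8,10} 2  {6,8,9,10} 5  {7,8,9,10} 4
  5 to go: {4,5,6,8,10} 2  {5,6,8,9,10} 7  {6,7,8,9,10} 9
  6 to go: {2,4,5,6,8,10} 2  {3,6,7,8,9,10} 9  {4,5,6,8,9,10} 9  {5,6,7,8,9,10} 16
  7 to go: {0,2,4,5,6,8,10} 2  {1,3,6,7,8,9,10} 9  {2,4,5,6,8,9,10} 11  {3,5,6,7,8,9,10} 25  {4,5,6,7,8,9,10} 25
  8 to go: {0,2,4,5,6,8,9,10} 13  {1,3,5,6,7,8,9,10} 34  {2,4,5,6,7,8,9,10} 36  {3,4,5,6,7,8,9,10} 50
  9 to go: {0,2,4,5,6,7,8,9,10} 49  {1,3,4,5,6,7,8,9,10} 84  {2,3,4,5,6,7,8,9,10} 86
  if 0:j drops first: 170 orders
  if 1:k drops first: 135 orders
heap linearizations: 305

305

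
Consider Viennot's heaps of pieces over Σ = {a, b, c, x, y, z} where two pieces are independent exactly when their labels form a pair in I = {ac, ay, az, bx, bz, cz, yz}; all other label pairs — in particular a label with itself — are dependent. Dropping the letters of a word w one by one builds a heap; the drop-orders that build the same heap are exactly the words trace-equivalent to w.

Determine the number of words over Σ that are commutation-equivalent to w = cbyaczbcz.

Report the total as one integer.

#0=c has no predecessor
#1=b depends on [0:c]
#2=y depends on [1:b]
#3=a depends on [1:b]
#4=c depends on [2:y]
#5=z has no predecessor
#6=b depends on [3:a, 4:c]
#7=c depends on [6:b]
#8=z depends on [5:z]
sources: [0:c, 5:z]
N(rest) = Σ N(rest − s) over sources s of rest; N(one piece) = 1:
  size 1 → [7]=1  [8]=1
  size 2 → [5,8]=1  [6,7]=1  [7,8]=2
  size 3 → [3,6,7]=1  [4,6,7]=1  [5,7,8]=3  [6,7,8]=3
  size 4 → [2,4,6,7]=1  [3,4,6,7]=2  [3,6,7,8]=4  [4,6,7,8]=4  [5,6,7,8]=6
  size 5 → [2,3,4,6,7]=3  [2,4,6,7,8]=5  [3,4,6,7,8]=10  [3,5,6,7,8]=10  [4,5,6,7,8]=10
  size 6 → [1,2,3,4,6,7]=3  [2,3,4,6,7,8]=18  [2,4,5,6,7,8]=15  [3,4,5,6,7,8]=30
  size 7 → [0,1,2,3,4,6,7]=3  [1,2,3,4,6,7,8]=21  [2,3,4,5,6,7,8]=63
  first=0(c) contributes 84
  first=5(z) contributes 24
|[w]| = 108

108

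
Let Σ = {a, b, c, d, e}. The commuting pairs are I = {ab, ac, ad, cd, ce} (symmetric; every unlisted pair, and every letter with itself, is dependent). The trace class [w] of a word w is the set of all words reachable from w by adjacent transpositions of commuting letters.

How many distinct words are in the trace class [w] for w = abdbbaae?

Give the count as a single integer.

35

#0=a has no predecessor
#1=b has no predecessor
#2=d depends on [1:b]
#3=b depends on [2:d]
#4=b depends on [3:b]
#5=a depends on [0:a]
#6=a depends on [5:a]
#7=e depends on [4:b, 6:a]
sources: [0:a, 1:b]
N(rest) = Σ N(rest − s) over sources s of rest; N(one piece) = 1:
  size 1 → [7]=1
  size 2 → [4,7]=1  [6,7]=1
  size 3 → [3,4,7]=1  [4,6,7]=2  [5,6,7]=1
  size 4 → [0,5,6,7]=1  [2,3,4,7]=1  [3,4,6,7]=3  [4,5,6,7]=3
  size 5 → [0,4,5,6,7]=4  [1,2,3,4,7]=1  [2,3,4,6,7]=4  [3,4,5,6,7]=6
  size 6 → [0,3,4,5,6,7]=10  [1,2,3,4,6,7]=5  [2,3,4,5,6,7]=10
  first=0(a) contributes 15
  first=1(b) contributes 20
|[w]| = 35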